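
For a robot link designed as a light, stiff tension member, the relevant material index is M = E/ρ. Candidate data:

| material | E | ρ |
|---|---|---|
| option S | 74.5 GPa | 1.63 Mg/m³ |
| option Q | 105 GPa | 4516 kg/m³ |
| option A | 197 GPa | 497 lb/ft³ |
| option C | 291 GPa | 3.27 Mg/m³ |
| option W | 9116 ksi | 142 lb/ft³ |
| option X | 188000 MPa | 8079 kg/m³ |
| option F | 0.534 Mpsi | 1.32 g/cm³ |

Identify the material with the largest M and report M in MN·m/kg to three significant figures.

Putting every candidate on a common basis:
  option S: E = 74.50 GPa, ρ = 1630 kg/m³
  option Q: E = 105.0 GPa, ρ = 4516 kg/m³
  option A: E = 197.0 GPa, ρ = 7961 kg/m³
  option C: E = 291.0 GPa, ρ = 3270 kg/m³
  option W: E = 62.85 GPa, ρ = 2275 kg/m³
  option X: E = 188.0 GPa, ρ = 8079 kg/m³
  option F: E = 3.682 GPa, ρ = 1320 kg/m³
  option C: M = 89.0 MN·m/kg
  option S: M = 45.7 MN·m/kg
  option W: M = 27.6 MN·m/kg
  option A: M = 24.7 MN·m/kg
  option X: M = 23.3 MN·m/kg
  option Q: M = 23.3 MN·m/kg
  option F: M = 2.79 MN·m/kg
Option C ranks first.

option C, M = 89.0 MN·m/kg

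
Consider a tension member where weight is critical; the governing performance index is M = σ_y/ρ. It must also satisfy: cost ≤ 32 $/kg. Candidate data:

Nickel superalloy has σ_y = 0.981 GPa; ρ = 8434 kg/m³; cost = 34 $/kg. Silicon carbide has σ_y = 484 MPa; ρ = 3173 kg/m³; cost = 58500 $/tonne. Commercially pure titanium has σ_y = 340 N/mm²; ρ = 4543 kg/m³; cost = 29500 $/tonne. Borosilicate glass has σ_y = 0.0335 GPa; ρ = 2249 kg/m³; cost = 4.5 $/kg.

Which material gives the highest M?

Screen on constraints: cost ≤ 32 $/kg. Survivors: commercially pure titanium, borosilicate glass.
Convert each candidate to consistent units, then evaluate M:
  commercially pure titanium: σ_y = 340.0 MPa, ρ = 4543 kg/m³
  borosilicate glass: σ_y = 33.50 MPa, ρ = 2249 kg/m³
  commercially pure titanium: M = 74.8 kN·m/kg
  borosilicate glass: M = 14.9 kN·m/kg
Commercially pure titanium has the largest M.

commercially pure titanium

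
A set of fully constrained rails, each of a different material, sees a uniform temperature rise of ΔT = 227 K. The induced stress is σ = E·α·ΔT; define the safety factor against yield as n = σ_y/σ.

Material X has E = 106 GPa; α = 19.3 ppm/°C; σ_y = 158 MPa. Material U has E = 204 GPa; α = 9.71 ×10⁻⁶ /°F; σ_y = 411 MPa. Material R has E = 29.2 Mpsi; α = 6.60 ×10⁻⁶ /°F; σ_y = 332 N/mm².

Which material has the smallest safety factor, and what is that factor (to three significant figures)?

Converting E to GPa, α to ×10⁻⁶/K, σ_y to MPa, then σ and n for each:
  material X: E = 106.0, α = 19.3, σ_y = 158.0 → σ = 464 MPa, n = 0.340
  material U: E = 204.0, α = 17.5, σ_y = 411.0 → σ = 809 MPa, n = 0.508
  material R: E = 201.3, α = 11.9, σ_y = 332.0 → σ = 543 MPa, n = 0.611
Material X has the lowest safety factor, n = 0.340.

material X, n = 0.340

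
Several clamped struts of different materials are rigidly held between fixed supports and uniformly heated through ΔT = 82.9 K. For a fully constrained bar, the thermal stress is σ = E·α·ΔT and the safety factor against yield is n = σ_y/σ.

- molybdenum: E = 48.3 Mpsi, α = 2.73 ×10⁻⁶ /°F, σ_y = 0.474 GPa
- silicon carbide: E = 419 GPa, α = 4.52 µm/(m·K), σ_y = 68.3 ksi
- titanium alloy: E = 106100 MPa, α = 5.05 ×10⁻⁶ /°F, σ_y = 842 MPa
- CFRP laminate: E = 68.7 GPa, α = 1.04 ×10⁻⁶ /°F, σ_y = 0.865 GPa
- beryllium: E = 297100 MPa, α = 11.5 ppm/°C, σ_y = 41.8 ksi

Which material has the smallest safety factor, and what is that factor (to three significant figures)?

beryllium, n = 1.02

With everything in SI (GPa, ×10⁻⁶/K, MPa):
  molybdenum: E = 333.0, α = 4.91, σ_y = 474.0 → σ = 136 MPa, n = 3.49
  silicon carbide: E = 419.0, α = 4.52, σ_y = 470.9 → σ = 157 MPa, n = 3.00
  titanium alloy: E = 106.1, α = 9.09, σ_y = 842.0 → σ = 80.0 MPa, n = 10.5
  CFRP laminate: E = 68.70, α = 1.87, σ_y = 865.0 → σ = 10.7 MPa, n = 81.1
  beryllium: E = 297.1, α = 11.5, σ_y = 288.2 → σ = 283 MPa, n = 1.02
Smallest n: beryllium with n = 1.02.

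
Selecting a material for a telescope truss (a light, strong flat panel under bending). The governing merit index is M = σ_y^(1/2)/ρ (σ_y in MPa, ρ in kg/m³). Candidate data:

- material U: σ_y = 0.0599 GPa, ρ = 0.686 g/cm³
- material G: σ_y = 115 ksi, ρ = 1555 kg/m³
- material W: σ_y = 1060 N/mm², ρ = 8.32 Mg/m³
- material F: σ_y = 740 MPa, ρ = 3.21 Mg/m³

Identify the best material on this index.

In SI units:
  material U: σ_y = 59.90 MPa, ρ = 686.0 kg/m³
  material G: σ_y = 792.9 MPa, ρ = 1555 kg/m³
  material W: σ_y = 1060 MPa, ρ = 8320 kg/m³
  material F: σ_y = 740.0 MPa, ρ = 3210 kg/m³
  material G: M = 18.1×10⁻³
  material U: M = 11.3×10⁻³
  material F: M = 8.47×10⁻³
  material W: M = 3.91×10⁻³
Material G has the largest M.

material G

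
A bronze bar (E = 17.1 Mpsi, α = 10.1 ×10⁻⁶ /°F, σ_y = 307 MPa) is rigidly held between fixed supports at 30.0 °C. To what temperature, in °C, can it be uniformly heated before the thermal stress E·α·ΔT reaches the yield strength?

173 °C

E = 17.1 Mpsi = 117.9 GPa.
α = 10.1×10⁻⁶/°F × 9/5 = 18.2×10⁻⁶/K.
E·α·ΔT = 307.0 MPa ⇒ ΔT = 307.0 / (117.9×10³ × 18.2×10⁻⁶) = 143.2 K.
T = 30.0 + 143.2 = 173.2 °C.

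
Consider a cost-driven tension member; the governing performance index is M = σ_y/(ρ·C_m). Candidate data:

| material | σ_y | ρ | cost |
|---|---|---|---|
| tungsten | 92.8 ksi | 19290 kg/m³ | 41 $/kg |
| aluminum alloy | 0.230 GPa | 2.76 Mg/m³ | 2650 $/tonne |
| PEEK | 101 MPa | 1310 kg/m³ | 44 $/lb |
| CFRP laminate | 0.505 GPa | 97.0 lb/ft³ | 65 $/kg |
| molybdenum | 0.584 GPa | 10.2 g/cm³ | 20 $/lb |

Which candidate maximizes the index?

aluminum alloy

Convert each candidate to consistent units, then evaluate M:
  tungsten: σ_y = 639.8 MPa, ρ = 19290 kg/m³, cost = 41.00 $/kg
  aluminum alloy: σ_y = 230.0 MPa, ρ = 2760 kg/m³, cost = 2.650 $/kg
  PEEK: σ_y = 101.0 MPa, ρ = 1310 kg/m³, cost = 97.00 $/kg
  CFRP laminate: σ_y = 505.0 MPa, ρ = 1554 kg/m³, cost = 65.00 $/kg
  molybdenum: σ_y = 584.0 MPa, ρ = 10200 kg/m³, cost = 44.09 $/kg
  aluminum alloy: M = 31.4 kN·m per $
  CFRP laminate: M = 5.00 kN·m per $
  molybdenum: M = 1.30 kN·m per $
  tungsten: M = 0.809 kN·m per $
  PEEK: M = 0.795 kN·m per $
Highest index: aluminum alloy.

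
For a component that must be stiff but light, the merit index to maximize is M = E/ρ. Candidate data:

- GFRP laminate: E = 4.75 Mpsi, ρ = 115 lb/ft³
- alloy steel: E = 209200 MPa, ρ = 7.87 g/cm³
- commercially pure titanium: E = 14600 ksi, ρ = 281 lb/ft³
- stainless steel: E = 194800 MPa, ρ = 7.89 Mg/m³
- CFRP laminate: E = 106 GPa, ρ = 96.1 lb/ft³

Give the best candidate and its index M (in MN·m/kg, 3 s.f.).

After converting to SI:
  GFRP laminate: E = 32.75 GPa, ρ = 1842 kg/m³
  alloy steel: E = 209.2 GPa, ρ = 7870 kg/m³
  commercially pure titanium: E = 100.7 GPa, ρ = 4501 kg/m³
  stainless steel: E = 194.8 GPa, ρ = 7890 kg/m³
  CFRP laminate: E = 106.0 GPa, ρ = 1539 kg/m³
  CFRP laminate: M = 68.9 MN·m/kg
  alloy steel: M = 26.6 MN·m/kg
  stainless steel: M = 24.7 MN·m/kg
  commercially pure titanium: M = 22.4 MN·m/kg
  GFRP laminate: M = 17.8 MN·m/kg
Highest index: CFRP laminate.

CFRP laminate, M = 68.9 MN·m/kg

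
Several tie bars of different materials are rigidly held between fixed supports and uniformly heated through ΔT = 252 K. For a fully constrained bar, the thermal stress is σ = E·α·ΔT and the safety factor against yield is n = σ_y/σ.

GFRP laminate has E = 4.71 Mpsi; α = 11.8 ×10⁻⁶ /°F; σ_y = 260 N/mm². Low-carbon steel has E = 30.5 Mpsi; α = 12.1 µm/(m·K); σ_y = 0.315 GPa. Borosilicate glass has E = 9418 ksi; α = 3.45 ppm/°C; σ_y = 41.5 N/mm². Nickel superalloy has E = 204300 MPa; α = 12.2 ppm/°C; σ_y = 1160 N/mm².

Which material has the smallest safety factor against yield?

Converting E to GPa, α to ×10⁻⁶/K, σ_y to MPa, then σ and n for each:
  GFRP laminate: E = 32.47, α = 21.2, σ_y = 260.0 → σ = 174 MPa, n = 1.50
  low-carbon steel: E = 210.3, α = 12.1, σ_y = 315.0 → σ = 641 MPa, n = 0.491
  borosilicate glass: E = 64.93, α = 3.45, σ_y = 41.50 → σ = 56.5 MPa, n = 0.735
  nickel superalloy: E = 204.3, α = 12.2, σ_y = 1160 → σ = 628 MPa, n = 1.85
Low-carbon steel has the lowest safety factor, n = 0.491.

low-carbon steel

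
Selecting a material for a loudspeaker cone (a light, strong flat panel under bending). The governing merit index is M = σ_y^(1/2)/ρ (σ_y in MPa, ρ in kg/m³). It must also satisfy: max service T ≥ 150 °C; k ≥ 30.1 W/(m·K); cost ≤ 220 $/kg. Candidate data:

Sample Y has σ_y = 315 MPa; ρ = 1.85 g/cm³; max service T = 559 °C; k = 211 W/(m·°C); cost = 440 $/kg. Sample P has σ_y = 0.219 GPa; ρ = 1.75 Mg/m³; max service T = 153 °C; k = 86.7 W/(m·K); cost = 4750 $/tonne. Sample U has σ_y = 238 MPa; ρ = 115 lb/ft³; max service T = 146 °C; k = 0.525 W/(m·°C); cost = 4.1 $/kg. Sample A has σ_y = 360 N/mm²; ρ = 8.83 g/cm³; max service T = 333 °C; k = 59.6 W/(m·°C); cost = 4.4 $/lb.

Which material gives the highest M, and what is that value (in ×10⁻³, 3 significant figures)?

Screen on constraints: max service T ≥ 150 °C; k ≥ 30.1 W/(m·K); cost ≤ 220 $/kg. Survivors: sample P, sample A.
After converting to SI:
  sample P: σ_y = 219.0 MPa, ρ = 1750 kg/m³
  sample A: σ_y = 360.0 MPa, ρ = 8830 kg/m³
  sample P: M = 8.46×10⁻³
  sample A: M = 2.15×10⁻³
Sample P has the largest M.

sample P, M = 8.46×10⁻³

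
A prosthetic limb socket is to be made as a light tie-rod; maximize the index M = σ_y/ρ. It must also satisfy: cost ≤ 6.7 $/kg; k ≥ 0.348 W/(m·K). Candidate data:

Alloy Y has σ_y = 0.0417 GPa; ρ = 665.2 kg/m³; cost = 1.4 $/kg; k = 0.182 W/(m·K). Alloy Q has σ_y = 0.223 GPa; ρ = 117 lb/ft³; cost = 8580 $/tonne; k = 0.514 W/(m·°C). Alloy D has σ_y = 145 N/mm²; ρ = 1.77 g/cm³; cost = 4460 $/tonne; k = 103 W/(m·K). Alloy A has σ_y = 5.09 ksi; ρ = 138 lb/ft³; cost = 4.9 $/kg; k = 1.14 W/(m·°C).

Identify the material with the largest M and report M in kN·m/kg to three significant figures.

Screen on constraints: cost ≤ 6.7 $/kg; k ≥ 0.348 W/(m·K). Survivors: alloy D, alloy A.
After converting to SI:
  alloy D: σ_y = 145.0 MPa, ρ = 1770 kg/m³
  alloy A: σ_y = 35.09 MPa, ρ = 2211 kg/m³
  alloy D: M = 81.9 kN·m/kg
  alloy A: M = 15.9 kN·m/kg
Alloy D has the largest M.

alloy D, M = 81.9 kN·m/kg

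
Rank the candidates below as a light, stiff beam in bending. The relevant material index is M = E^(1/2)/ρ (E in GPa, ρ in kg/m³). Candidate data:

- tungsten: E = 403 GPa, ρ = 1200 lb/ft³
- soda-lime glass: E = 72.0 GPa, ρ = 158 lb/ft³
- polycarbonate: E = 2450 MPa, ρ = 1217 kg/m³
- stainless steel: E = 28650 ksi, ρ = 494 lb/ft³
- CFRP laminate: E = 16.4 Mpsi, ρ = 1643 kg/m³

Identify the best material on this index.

Putting every candidate on a common basis:
  tungsten: E = 403.0 GPa, ρ = 19220 kg/m³
  soda-lime glass: E = 72.00 GPa, ρ = 2531 kg/m³
  polycarbonate: E = 2.450 GPa, ρ = 1217 kg/m³
  stainless steel: E = 197.5 GPa, ρ = 7913 kg/m³
  CFRP laminate: E = 113.1 GPa, ρ = 1643 kg/m³
  CFRP laminate: M = 6.47×10⁻³
  soda-lime glass: M = 3.35×10⁻³
  stainless steel: M = 1.78×10⁻³
  polycarbonate: M = 1.29×10⁻³
  tungsten: M = 1.04×10⁻³
Highest index: CFRP laminate.

CFRP laminate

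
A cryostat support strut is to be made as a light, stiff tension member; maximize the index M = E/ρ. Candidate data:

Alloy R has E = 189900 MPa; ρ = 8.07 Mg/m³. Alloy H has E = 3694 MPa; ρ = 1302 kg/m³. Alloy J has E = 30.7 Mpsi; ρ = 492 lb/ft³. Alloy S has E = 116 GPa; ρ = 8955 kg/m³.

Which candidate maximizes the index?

Normalizing units and computing the index:
  alloy R: E = 189.9 GPa, ρ = 8070 kg/m³
  alloy H: E = 3.694 GPa, ρ = 1302 kg/m³
  alloy J: E = 211.7 GPa, ρ = 7881 kg/m³
  alloy S: E = 116.0 GPa, ρ = 8955 kg/m³
  alloy J: M = 26.9 MN·m/kg
  alloy R: M = 23.5 MN·m/kg
  alloy S: M = 13.0 MN·m/kg
  alloy H: M = 2.84 MN·m/kg
Highest index: alloy J.

alloy J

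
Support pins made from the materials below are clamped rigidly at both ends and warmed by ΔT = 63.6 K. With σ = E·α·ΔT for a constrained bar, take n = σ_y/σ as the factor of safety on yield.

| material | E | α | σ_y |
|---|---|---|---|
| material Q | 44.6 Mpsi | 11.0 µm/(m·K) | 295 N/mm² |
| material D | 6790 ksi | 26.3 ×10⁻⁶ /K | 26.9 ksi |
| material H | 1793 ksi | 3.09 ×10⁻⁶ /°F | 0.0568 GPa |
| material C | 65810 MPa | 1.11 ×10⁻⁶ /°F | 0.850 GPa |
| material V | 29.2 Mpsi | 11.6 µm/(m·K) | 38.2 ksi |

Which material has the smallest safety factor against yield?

Per material, after unit conversion:
  material Q: E = 307.5, α = 11.0, σ_y = 295.0 → σ = 215 MPa, n = 1.37
  material D: E = 46.82, α = 26.3, σ_y = 185.5 → σ = 78.3 MPa, n = 2.37
  material H: E = 12.36, α = 5.56, σ_y = 56.80 → σ = 4.37 MPa, n = 13.0
  material C: E = 65.81, α = 2.00, σ_y = 850.0 → σ = 8.36 MPa, n = 102
  material V: E = 201.3, α = 11.6, σ_y = 263.4 → σ = 149 MPa, n = 1.77
The minimum is material Q at n = 1.37.

material Q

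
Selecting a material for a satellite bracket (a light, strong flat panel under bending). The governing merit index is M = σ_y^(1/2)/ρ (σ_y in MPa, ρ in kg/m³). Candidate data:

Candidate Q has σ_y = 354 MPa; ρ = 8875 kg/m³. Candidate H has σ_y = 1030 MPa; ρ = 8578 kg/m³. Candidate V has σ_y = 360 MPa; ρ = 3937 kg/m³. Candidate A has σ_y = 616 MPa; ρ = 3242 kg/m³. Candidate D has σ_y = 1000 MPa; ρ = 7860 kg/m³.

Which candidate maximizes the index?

Computing M directly (units already consistent):
  candidate A: M = 7.66×10⁻³
  candidate V: M = 4.82×10⁻³
  candidate D: M = 4.02×10⁻³
  candidate H: M = 3.74×10⁻³
  candidate Q: M = 2.12×10⁻³
The maximum is for candidate A.

candidate A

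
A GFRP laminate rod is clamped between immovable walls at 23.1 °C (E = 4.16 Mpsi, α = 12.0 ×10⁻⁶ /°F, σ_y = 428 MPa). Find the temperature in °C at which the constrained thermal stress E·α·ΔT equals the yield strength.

E = 4.16 Mpsi = 28.68 GPa.
α = 12.0×10⁻⁶/°F × 9/5 = 21.6×10⁻⁶/K.
E·α·ΔT = 428.0 MPa ⇒ ΔT = 428.0 / (28.68×10³ × 21.6×10⁻⁶) = 690.8 K.
T = 23.1 + 690.8 = 713.9 °C.

714 °C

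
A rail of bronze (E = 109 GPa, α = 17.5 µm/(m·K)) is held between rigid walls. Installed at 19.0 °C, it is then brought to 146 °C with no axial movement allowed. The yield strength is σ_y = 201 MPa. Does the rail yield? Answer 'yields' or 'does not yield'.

yields

ΔT = 127.0 K. Constrained thermal stress σ = E·α·ΔT = 109.0×10³ MPa × 17.5×10⁻⁶ × 127.0 = 242 MPa (compressive).
Compare to σ_y = 201 MPa: σ ≥ σ_y, so it yields.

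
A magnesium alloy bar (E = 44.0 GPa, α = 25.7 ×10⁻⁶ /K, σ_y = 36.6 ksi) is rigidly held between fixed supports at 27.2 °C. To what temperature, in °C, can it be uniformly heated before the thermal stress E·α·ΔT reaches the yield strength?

σ_y = 36.6 ksi = 252.3 MPa.
E·α·ΔT = 252.3 MPa ⇒ ΔT = 252.3 / (44.00×10³ × 25.7×10⁻⁶) = 223.2 K.
T = 27.2 + 223.2 = 250.4 °C.

250 °C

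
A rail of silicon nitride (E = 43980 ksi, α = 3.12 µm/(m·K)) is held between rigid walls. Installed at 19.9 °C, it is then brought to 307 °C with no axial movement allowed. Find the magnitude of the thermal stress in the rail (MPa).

E = 43980 ksi = 303.2 GPa.
ΔT = 287.1 K. Constrained thermal stress σ = E·α·ΔT = 303.2×10³ MPa × 3.12×10⁻⁶ × 287.1 = 272 MPa (compressive).

272 MPa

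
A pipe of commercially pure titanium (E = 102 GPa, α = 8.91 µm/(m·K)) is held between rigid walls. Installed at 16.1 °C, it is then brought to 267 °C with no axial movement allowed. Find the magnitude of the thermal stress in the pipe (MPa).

ΔT = 250.9 K. Constrained thermal stress σ = E·α·ΔT = 102.0×10³ MPa × 8.91×10⁻⁶ × 250.9 = 228 MPa (compressive).

228 MPa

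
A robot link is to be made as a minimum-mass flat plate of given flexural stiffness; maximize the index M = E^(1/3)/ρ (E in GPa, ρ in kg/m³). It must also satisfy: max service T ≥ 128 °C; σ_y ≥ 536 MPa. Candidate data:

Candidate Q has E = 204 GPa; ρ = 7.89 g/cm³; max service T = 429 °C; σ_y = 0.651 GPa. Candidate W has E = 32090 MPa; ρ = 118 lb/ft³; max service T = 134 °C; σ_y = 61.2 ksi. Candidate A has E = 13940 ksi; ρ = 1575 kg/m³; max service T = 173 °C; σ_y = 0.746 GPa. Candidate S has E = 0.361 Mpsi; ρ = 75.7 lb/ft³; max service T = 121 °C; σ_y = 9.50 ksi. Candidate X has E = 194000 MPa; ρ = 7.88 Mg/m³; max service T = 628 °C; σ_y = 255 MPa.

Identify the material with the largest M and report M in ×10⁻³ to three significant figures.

Screen on constraints: max service T ≥ 128 °C; σ_y ≥ 536 MPa. Survivors: candidate Q, candidate A.
Putting every candidate on a common basis:
  candidate Q: E = 204.0 GPa, ρ = 7890 kg/m³
  candidate A: E = 96.11 GPa, ρ = 1575 kg/m³
  candidate A: M = 2.91×10⁻³
  candidate Q: M = 0.746×10⁻³
Candidate A ranks first.

candidate A, M = 2.91×10⁻³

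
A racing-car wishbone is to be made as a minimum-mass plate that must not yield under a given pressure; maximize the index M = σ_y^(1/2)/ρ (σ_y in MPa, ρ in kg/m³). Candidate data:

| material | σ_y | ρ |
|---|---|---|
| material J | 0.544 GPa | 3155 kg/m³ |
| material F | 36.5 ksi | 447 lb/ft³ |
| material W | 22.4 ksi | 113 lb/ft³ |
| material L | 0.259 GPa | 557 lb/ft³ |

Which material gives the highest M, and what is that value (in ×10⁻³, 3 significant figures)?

material J, M = 7.39×10⁻³

Convert each candidate to consistent units, then evaluate M:
  material J: σ_y = 544.0 MPa, ρ = 3155 kg/m³
  material F: σ_y = 251.7 MPa, ρ = 7160 kg/m³
  material W: σ_y = 154.4 MPa, ρ = 1810 kg/m³
  material L: σ_y = 259.0 MPa, ρ = 8922 kg/m³
  material J: M = 7.39×10⁻³
  material W: M = 6.87×10⁻³
  material F: M = 2.22×10⁻³
  material L: M = 1.80×10⁻³
Material J ranks first.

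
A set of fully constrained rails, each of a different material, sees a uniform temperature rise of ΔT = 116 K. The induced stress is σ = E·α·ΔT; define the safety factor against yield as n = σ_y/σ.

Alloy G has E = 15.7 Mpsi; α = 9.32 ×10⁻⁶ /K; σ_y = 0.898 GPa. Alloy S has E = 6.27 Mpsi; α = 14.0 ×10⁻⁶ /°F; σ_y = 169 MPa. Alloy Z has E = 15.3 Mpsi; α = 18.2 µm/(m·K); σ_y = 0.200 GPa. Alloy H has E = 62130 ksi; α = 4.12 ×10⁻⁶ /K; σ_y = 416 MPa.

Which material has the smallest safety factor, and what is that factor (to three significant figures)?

alloy Z, n = 0.898

In consistent units (E in GPa, α in ×10⁻⁶/K, σ_y in MPa):
  alloy G: E = 108.2, α = 9.32, σ_y = 898.0 → σ = 117 MPa, n = 7.67
  alloy S: E = 43.23, α = 25.2, σ_y = 169.0 → σ = 126 MPa, n = 1.34
  alloy Z: E = 105.5, α = 18.2, σ_y = 200.0 → σ = 223 MPa, n = 0.898
  alloy H: E = 428.4, α = 4.12, σ_y = 416.0 → σ = 205 MPa, n = 2.03
Alloy Z has the lowest safety factor, n = 0.898.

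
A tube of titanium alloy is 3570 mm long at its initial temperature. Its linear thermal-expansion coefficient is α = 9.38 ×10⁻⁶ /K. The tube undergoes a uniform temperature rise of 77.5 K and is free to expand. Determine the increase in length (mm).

2.60 mm

ΔL = α·L₀·ΔT = 9.38×10⁻⁶ × 3570 mm × 77.50 K = 2.60 mm.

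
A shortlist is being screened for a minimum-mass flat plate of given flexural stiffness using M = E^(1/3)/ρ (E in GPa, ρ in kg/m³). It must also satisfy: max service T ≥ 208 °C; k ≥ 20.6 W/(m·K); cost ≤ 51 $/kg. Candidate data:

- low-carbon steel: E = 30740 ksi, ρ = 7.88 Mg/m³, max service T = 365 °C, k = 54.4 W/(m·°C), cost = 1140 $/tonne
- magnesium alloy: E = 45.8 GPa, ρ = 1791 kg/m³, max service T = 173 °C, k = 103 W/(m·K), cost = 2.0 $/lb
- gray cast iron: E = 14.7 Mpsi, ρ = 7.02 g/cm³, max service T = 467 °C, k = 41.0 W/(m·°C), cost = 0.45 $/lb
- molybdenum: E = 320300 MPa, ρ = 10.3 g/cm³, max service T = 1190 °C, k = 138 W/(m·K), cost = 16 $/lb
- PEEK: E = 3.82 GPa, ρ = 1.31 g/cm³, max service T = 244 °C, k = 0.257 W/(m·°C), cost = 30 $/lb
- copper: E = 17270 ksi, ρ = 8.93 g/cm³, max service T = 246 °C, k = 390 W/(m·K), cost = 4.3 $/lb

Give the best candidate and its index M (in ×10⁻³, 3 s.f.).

low-carbon steel, M = 0.757×10⁻³

Screen on constraints: max service T ≥ 208 °C; k ≥ 20.6 W/(m·K); cost ≤ 51 $/kg. Survivors: low-carbon steel, gray cast iron, molybdenum, copper.
After converting to SI:
  low-carbon steel: E = 211.9 GPa, ρ = 7880 kg/m³
  gray cast iron: E = 101.4 GPa, ρ = 7020 kg/m³
  molybdenum: E = 320.3 GPa, ρ = 10300 kg/m³
  copper: E = 119.1 GPa, ρ = 8930 kg/m³
  low-carbon steel: M = 0.757×10⁻³
  molybdenum: M = 0.664×10⁻³
  gray cast iron: M = 0.664×10⁻³
  copper: M = 0.551×10⁻³
Low-carbon steel ranks first.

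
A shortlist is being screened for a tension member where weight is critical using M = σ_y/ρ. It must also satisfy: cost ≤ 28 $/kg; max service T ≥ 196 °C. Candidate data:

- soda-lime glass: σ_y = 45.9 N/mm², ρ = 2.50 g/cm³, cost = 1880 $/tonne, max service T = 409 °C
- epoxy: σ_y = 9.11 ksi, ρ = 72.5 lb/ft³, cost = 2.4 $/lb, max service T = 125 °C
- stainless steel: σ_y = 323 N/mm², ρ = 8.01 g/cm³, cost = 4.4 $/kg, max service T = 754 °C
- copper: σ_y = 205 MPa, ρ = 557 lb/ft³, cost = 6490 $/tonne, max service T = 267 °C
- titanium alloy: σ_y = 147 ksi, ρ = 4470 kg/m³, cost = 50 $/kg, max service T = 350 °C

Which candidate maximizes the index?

stainless steel

Screen on constraints: cost ≤ 28 $/kg; max service T ≥ 196 °C. Survivors: soda-lime glass, stainless steel, copper.
After converting to SI:
  soda-lime glass: σ_y = 45.90 MPa, ρ = 2500 kg/m³
  stainless steel: σ_y = 323.0 MPa, ρ = 8010 kg/m³
  copper: σ_y = 205.0 MPa, ρ = 8922 kg/m³
  stainless steel: M = 40.3 kN·m/kg
  copper: M = 23.0 kN·m/kg
  soda-lime glass: M = 18.4 kN·m/kg
Highest index: stainless steel.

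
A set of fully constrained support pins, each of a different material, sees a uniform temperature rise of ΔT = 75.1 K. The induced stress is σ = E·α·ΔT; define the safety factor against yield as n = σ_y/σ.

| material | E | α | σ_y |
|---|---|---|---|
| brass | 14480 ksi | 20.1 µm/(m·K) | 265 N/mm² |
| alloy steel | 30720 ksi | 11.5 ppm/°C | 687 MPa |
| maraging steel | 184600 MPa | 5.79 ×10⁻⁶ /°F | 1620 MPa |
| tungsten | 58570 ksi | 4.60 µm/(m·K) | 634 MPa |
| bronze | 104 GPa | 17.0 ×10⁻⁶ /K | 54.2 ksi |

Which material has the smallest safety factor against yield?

brass

Per material, after unit conversion:
  brass: E = 99.84, α = 20.1, σ_y = 265.0 → σ = 151 MPa, n = 1.76
  alloy steel: E = 211.8, α = 11.5, σ_y = 687.0 → σ = 183 MPa, n = 3.76
  maraging steel: E = 184.6, α = 10.4, σ_y = 1620 → σ = 144 MPa, n = 11.2
  tungsten: E = 403.8, α = 4.60, σ_y = 634.0 → σ = 140 MPa, n = 4.54
  bronze: E = 104.0, α = 17.0, σ_y = 373.7 → σ = 133 MPa, n = 2.81
Smallest n: brass with n = 1.76.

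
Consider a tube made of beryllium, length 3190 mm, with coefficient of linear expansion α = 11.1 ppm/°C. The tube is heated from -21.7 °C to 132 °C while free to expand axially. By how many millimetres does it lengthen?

5.44 mm

ΔT = 132 − (-21.7) = 153.7 K.
ΔL = α·L₀·ΔT = 11.1×10⁻⁶ × 3190 mm × 153.7 K = 5.44 mm.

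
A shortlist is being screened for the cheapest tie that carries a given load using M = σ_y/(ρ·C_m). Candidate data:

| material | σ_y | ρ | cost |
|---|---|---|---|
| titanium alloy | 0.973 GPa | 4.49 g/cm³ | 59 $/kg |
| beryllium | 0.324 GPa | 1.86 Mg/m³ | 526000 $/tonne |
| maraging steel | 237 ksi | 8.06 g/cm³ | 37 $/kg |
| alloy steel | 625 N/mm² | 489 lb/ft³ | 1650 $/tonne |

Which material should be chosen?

alloy steel

Normalizing units and computing the index:
  titanium alloy: σ_y = 973.0 MPa, ρ = 4490 kg/m³, cost = 59.00 $/kg
  beryllium: σ_y = 324.0 MPa, ρ = 1860 kg/m³, cost = 526.0 $/kg
  maraging steel: σ_y = 1634 MPa, ρ = 8060 kg/m³, cost = 37.00 $/kg
  alloy steel: σ_y = 625.0 MPa, ρ = 7833 kg/m³, cost = 1.650 $/kg
  alloy steel: M = 48.4 kN·m per $
  maraging steel: M = 5.48 kN·m per $
  titanium alloy: M = 3.67 kN·m per $
  beryllium: M = 0.331 kN·m per $
Alloy steel ranks first.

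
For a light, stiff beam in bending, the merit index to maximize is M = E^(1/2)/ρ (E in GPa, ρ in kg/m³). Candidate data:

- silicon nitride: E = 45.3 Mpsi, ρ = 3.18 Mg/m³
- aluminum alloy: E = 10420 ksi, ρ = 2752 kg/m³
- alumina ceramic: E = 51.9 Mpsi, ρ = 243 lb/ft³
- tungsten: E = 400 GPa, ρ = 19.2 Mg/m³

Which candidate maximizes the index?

In SI units:
  silicon nitride: E = 312.3 GPa, ρ = 3180 kg/m³
  aluminum alloy: E = 71.84 GPa, ρ = 2752 kg/m³
  alumina ceramic: E = 357.8 GPa, ρ = 3892 kg/m³
  tungsten: E = 400.0 GPa, ρ = 19200 kg/m³
  silicon nitride: M = 5.56×10⁻³
  alumina ceramic: M = 4.86×10⁻³
  aluminum alloy: M = 3.08×10⁻³
  tungsten: M = 1.04×10⁻³
Silicon nitride has the largest M.

silicon nitride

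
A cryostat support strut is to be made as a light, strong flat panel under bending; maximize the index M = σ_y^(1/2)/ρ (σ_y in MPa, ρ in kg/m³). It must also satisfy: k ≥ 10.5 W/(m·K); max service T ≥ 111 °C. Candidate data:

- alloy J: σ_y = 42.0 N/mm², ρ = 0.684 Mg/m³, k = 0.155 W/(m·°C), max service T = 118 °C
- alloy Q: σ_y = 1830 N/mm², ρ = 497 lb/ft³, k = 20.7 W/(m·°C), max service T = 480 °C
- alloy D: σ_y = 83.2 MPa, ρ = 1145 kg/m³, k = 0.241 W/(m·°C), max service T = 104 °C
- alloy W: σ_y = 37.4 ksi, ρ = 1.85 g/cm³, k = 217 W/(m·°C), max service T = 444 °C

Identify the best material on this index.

Screen on constraints: k ≥ 10.5 W/(m·K); max service T ≥ 111 °C. Survivors: alloy Q, alloy W.
In SI units:
  alloy Q: σ_y = 1830 MPa, ρ = 7961 kg/m³
  alloy W: σ_y = 257.9 MPa, ρ = 1850 kg/m³
  alloy W: M = 8.68×10⁻³
  alloy Q: M = 5.37×10⁻³
Alloy W has the largest M.

alloy W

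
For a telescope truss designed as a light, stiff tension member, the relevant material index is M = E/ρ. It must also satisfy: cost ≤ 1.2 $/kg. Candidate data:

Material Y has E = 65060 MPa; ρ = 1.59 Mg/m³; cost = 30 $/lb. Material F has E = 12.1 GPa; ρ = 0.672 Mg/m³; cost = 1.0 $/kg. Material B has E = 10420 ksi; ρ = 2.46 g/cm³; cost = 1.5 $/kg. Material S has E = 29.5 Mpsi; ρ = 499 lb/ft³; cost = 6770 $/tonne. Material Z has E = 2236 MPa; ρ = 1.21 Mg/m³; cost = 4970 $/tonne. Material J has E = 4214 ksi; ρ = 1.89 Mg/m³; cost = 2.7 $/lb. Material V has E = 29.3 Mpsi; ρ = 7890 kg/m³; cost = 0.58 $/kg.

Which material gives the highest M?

material V

Screen on constraints: cost ≤ 1.2 $/kg. Survivors: material F, material V.
Normalizing units and computing the index:
  material F: E = 12.10 GPa, ρ = 672.0 kg/m³
  material V: E = 202.0 GPa, ρ = 7890 kg/m³
  material V: M = 25.6 MN·m/kg
  material F: M = 18.0 MN·m/kg
Material V has the largest M.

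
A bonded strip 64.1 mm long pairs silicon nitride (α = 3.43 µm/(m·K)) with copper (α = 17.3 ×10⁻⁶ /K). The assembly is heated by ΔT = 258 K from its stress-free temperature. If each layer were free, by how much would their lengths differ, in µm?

229 µm

Δα = |3.43 − 17.3|×10⁻⁶/K = 13.9×10⁻⁶/K.
ΔL_mismatch = Δα·L·ΔT = 13.9×10⁻⁶ × 64.1 mm × 258.0 K = 229 µm.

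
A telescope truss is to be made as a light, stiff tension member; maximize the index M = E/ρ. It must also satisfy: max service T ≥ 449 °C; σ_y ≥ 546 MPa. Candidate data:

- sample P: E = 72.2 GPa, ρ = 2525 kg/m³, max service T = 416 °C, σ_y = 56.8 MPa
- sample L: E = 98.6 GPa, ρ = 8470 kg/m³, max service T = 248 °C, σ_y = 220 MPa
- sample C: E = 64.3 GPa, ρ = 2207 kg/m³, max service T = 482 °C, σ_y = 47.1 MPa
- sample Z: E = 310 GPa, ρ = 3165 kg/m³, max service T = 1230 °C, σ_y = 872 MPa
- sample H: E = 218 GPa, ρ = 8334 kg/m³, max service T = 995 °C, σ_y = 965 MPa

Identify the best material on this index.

Screen on constraints: max service T ≥ 449 °C; σ_y ≥ 546 MPa. Survivors: sample Z, sample H.
Computing M directly (units already consistent):
  sample Z: M = 97.9 MN·m/kg
  sample H: M = 26.2 MN·m/kg
Sample Z has the largest M.

sample Z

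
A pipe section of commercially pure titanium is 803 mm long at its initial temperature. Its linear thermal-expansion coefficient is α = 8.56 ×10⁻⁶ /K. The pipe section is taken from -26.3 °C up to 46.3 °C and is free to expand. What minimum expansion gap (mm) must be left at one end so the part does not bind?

0.499 mm

ΔT = 46.3 − (-26.3) = 72.60 K.
ΔL = α·L₀·ΔT = 8.56×10⁻⁶ × 803 mm × 72.60 K = 0.499 mm.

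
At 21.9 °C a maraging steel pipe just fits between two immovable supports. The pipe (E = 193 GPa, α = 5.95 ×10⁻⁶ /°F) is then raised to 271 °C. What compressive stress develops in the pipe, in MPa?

515 MPa

α = 5.95×10⁻⁶/°F × 9/5 = 10.7×10⁻⁶/K.
ΔT = 249.1 K. Constrained thermal stress σ = E·α·ΔT = 193.0×10³ MPa × 10.7×10⁻⁶ × 249.1 = 515 MPa (compressive).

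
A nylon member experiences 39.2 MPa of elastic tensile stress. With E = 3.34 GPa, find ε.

0.0117

ε = σ/E = 39.2 / 3340 = 0.0117.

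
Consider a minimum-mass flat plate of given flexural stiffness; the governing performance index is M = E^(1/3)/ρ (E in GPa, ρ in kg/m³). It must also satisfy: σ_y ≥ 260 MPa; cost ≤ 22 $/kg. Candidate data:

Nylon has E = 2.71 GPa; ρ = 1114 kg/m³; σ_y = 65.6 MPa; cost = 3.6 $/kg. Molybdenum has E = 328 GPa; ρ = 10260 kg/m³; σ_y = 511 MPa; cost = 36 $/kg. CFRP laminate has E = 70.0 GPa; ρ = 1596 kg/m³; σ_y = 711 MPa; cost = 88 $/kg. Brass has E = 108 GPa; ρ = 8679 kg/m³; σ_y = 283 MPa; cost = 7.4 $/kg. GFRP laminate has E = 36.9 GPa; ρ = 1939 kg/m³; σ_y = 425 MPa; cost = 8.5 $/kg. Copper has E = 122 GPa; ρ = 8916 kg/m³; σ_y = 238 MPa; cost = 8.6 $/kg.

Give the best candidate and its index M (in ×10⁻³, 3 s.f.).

Screen on constraints: σ_y ≥ 260 MPa; cost ≤ 22 $/kg. Survivors: brass, GFRP laminate.
Computing M directly (units already consistent):
  GFRP laminate: M = 1.72×10⁻³
  brass: M = 0.549×10⁻³
GFRP laminate ranks first.

GFRP laminate, M = 1.72×10⁻³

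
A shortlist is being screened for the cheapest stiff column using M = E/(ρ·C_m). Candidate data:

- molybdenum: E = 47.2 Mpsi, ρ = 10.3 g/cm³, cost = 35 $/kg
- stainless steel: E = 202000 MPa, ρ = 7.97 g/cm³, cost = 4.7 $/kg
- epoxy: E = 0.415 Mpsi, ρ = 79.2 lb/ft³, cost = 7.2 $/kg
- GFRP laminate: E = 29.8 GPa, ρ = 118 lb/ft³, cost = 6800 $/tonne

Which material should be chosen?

Normalizing units and computing the index:
  molybdenum: E = 325.4 GPa, ρ = 10300 kg/m³, cost = 35.00 $/kg
  stainless steel: E = 202.0 GPa, ρ = 7970 kg/m³, cost = 4.700 $/kg
  epoxy: E = 2.861 GPa, ρ = 1269 kg/m³, cost = 7.200 $/kg
  GFRP laminate: E = 29.80 GPa, ρ = 1890 kg/m³, cost = 6.800 $/kg
  stainless steel: M = 5.39 MN·m per $
  GFRP laminate: M = 2.32 MN·m per $
  molybdenum: M = 0.903 MN·m per $
  epoxy: M = 0.313 MN·m per $
The maximum is for stainless steel.

stainless steel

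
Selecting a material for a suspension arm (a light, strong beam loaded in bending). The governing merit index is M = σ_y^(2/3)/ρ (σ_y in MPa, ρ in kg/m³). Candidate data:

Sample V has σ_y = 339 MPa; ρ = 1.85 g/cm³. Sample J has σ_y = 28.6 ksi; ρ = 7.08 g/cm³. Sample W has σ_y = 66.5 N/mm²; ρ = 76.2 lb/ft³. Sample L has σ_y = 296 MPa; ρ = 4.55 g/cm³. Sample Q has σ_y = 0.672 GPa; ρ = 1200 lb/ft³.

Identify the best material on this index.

Putting every candidate on a common basis:
  sample V: σ_y = 339.0 MPa, ρ = 1850 kg/m³
  sample J: σ_y = 197.2 MPa, ρ = 7080 kg/m³
  sample W: σ_y = 66.50 MPa, ρ = 1221 kg/m³
  sample L: σ_y = 296.0 MPa, ρ = 4550 kg/m³
  sample Q: σ_y = 672.0 MPa, ρ = 19220 kg/m³
  sample V: M = 26.3×10⁻³
  sample W: M = 13.4×10⁻³
  sample L: M = 9.76×10⁻³
  sample J: M = 4.79×10⁻³
  sample Q: M = 3.99×10⁻³
Sample V ranks first.

sample V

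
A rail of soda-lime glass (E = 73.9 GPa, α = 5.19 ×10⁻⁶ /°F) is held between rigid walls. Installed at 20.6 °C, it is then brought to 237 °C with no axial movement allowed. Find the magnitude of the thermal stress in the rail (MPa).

α = 5.19×10⁻⁶/°F × 9/5 = 9.34×10⁻⁶/K.
ΔT = 216.4 K. Constrained thermal stress σ = E·α·ΔT = 73.90×10³ MPa × 9.34×10⁻⁶ × 216.4 = 149 MPa (compressive).

149 MPa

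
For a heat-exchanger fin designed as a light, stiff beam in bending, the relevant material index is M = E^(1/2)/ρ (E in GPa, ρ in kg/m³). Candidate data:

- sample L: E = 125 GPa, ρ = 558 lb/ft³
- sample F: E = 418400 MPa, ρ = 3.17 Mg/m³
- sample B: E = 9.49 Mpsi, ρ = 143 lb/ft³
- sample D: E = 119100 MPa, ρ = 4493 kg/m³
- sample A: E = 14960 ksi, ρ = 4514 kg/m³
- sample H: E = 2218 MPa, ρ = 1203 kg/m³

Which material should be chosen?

Normalizing units and computing the index:
  sample L: E = 125.0 GPa, ρ = 8938 kg/m³
  sample F: E = 418.4 GPa, ρ = 3170 kg/m³
  sample B: E = 65.43 GPa, ρ = 2291 kg/m³
  sample D: E = 119.1 GPa, ρ = 4493 kg/m³
  sample A: E = 103.1 GPa, ρ = 4514 kg/m³
  sample H: E = 2.218 GPa, ρ = 1203 kg/m³
  sample F: M = 6.45×10⁻³
  sample B: M = 3.53×10⁻³
  sample D: M = 2.43×10⁻³
  sample A: M = 2.25×10⁻³
  sample L: M = 1.25×10⁻³
  sample H: M = 1.24×10⁻³
Highest index: sample F.

sample F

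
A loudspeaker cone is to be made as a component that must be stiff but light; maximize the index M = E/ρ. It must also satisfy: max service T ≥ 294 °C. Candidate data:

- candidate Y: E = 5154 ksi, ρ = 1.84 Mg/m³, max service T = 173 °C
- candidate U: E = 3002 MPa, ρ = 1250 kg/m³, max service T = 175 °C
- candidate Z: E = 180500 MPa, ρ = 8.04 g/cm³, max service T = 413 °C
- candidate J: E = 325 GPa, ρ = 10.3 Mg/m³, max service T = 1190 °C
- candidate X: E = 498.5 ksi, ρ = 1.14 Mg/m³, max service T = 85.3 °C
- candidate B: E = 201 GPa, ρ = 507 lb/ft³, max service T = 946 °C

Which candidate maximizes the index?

Screen on constraints: max service T ≥ 294 °C. Survivors: candidate Z, candidate J, candidate B.
In SI units:
  candidate Z: E = 180.5 GPa, ρ = 8040 kg/m³
  candidate J: E = 325.0 GPa, ρ = 10300 kg/m³
  candidate B: E = 201.0 GPa, ρ = 8121 kg/m³
  candidate J: M = 31.6 MN·m/kg
  candidate B: M = 24.7 MN·m/kg
  candidate Z: M = 22.5 MN·m/kg
Highest index: candidate J.

candidate J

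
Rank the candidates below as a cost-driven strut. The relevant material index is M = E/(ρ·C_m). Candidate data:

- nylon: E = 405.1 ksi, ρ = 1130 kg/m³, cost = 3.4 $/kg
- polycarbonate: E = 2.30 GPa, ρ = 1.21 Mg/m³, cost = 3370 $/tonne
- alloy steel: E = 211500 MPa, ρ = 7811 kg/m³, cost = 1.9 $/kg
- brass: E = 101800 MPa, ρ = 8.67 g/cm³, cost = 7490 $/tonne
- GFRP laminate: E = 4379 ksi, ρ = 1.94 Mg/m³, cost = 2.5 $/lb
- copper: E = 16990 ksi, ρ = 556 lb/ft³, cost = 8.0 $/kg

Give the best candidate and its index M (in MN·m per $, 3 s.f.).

alloy steel, M = 14.3 MN·m per $

Putting every candidate on a common basis:
  nylon: E = 2.793 GPa, ρ = 1130 kg/m³, cost = 3.400 $/kg
  polycarbonate: E = 2.300 GPa, ρ = 1210 kg/m³, cost = 3.370 $/kg
  alloy steel: E = 211.5 GPa, ρ = 7811 kg/m³, cost = 1.900 $/kg
  brass: E = 101.8 GPa, ρ = 8670 kg/m³, cost = 7.490 $/kg
  GFRP laminate: E = 30.19 GPa, ρ = 1940 kg/m³, cost = 5.511 $/kg
  copper: E = 117.1 GPa, ρ = 8906 kg/m³, cost = 8.000 $/kg
  alloy steel: M = 14.3 MN·m per $
  GFRP laminate: M = 2.82 MN·m per $
  copper: M = 1.64 MN·m per $
  brass: M = 1.57 MN·m per $
  nylon: M = 0.727 MN·m per $
  polycarbonate: M = 0.564 MN·m per $
Highest index: alloy steel.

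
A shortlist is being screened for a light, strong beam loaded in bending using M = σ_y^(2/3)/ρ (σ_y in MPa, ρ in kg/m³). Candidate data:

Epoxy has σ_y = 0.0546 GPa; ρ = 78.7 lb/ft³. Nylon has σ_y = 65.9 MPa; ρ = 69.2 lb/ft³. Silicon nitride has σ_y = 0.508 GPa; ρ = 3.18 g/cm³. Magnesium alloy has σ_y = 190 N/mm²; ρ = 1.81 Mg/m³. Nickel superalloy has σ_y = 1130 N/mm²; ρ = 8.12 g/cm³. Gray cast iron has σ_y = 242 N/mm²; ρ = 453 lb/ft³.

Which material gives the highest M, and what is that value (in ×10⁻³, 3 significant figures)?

After converting to SI:
  epoxy: σ_y = 54.60 MPa, ρ = 1261 kg/m³
  nylon: σ_y = 65.90 MPa, ρ = 1108 kg/m³
  silicon nitride: σ_y = 508.0 MPa, ρ = 3180 kg/m³
  magnesium alloy: σ_y = 190.0 MPa, ρ = 1810 kg/m³
  nickel superalloy: σ_y = 1130 MPa, ρ = 8120 kg/m³
  gray cast iron: σ_y = 242.0 MPa, ρ = 7256 kg/m³
  silicon nitride: M = 20.0×10⁻³
  magnesium alloy: M = 18.3×10⁻³
  nylon: M = 14.7×10⁻³
  nickel superalloy: M = 13.4×10⁻³
  epoxy: M = 11.4×10⁻³
  gray cast iron: M = 5.35×10⁻³
Silicon nitride ranks first.

silicon nitride, M = 20.0×10⁻³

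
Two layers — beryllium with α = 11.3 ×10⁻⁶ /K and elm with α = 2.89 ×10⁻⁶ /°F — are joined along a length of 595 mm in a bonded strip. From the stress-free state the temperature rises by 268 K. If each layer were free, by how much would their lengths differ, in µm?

972 µm

elm: α = 2.89×10⁻⁶/°F × 9/5 = 5.20×10⁻⁶/K.
Δα = |11.3 − 5.20|×10⁻⁶/K = 6.10×10⁻⁶/K.
ΔL_mismatch = Δα·L·ΔT = 6.10×10⁻⁶ × 595.0 mm × 268.0 K = 972 µm.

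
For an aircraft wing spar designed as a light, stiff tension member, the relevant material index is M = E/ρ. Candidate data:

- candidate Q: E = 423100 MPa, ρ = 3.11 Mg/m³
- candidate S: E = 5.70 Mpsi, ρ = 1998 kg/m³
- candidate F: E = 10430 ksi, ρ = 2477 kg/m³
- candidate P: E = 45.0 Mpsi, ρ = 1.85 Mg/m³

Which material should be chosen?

Putting every candidate on a common basis:
  candidate Q: E = 423.1 GPa, ρ = 3110 kg/m³
  candidate S: E = 39.30 GPa, ρ = 1998 kg/m³
  candidate F: E = 71.91 GPa, ρ = 2477 kg/m³
  candidate P: E = 310.3 GPa, ρ = 1850 kg/m³
  candidate P: M = 168 MN·m/kg
  candidate Q: M = 136 MN·m/kg
  candidate F: M = 29.0 MN·m/kg
  candidate S: M = 19.7 MN·m/kg
Candidate P has the largest M.

candidate P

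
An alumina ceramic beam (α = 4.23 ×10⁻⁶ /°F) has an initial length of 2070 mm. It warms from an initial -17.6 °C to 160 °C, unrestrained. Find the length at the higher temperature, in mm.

2072.8 mm

Convert α: 4.23×10⁻⁶/°F × (9/5) = 7.61×10⁻⁶/K.
ΔT = 160 − (-17.6) = 177.6 K.
ΔL = α·L₀·ΔT = 7.61×10⁻⁶ × 2070 mm × 177.6 K = 2.80 mm.
L = L₀ + ΔL = 2070 + 2.80 = 2072.8 mm.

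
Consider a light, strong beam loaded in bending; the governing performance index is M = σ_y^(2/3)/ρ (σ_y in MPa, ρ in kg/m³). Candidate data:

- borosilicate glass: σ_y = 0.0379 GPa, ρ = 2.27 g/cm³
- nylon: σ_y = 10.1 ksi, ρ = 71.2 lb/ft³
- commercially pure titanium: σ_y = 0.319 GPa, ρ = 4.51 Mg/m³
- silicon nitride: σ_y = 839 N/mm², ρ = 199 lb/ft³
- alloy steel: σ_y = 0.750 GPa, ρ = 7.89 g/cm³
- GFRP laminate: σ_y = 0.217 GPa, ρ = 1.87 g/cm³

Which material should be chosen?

silicon nitride

Convert each candidate to consistent units, then evaluate M:
  borosilicate glass: σ_y = 37.90 MPa, ρ = 2270 kg/m³
  nylon: σ_y = 69.64 MPa, ρ = 1141 kg/m³
  commercially pure titanium: σ_y = 319.0 MPa, ρ = 4510 kg/m³
  silicon nitride: σ_y = 839.0 MPa, ρ = 3188 kg/m³
  alloy steel: σ_y = 750.0 MPa, ρ = 7890 kg/m³
  GFRP laminate: σ_y = 217.0 MPa, ρ = 1870 kg/m³
  silicon nitride: M = 27.9×10⁻³
  GFRP laminate: M = 19.3×10⁻³
  nylon: M = 14.8×10⁻³
  alloy steel: M = 10.5×10⁻³
  commercially pure titanium: M = 10.4×10⁻³
  borosilicate glass: M = 4.97×10⁻³
Silicon nitride ranks first.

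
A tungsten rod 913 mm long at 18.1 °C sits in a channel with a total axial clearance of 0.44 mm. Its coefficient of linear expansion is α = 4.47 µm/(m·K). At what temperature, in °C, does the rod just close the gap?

α·L₀·ΔT = 0.44 mm ⇒ ΔT = 0.44 / (4.47×10⁻⁶ × 913.0) = 107.8 K.
T = 18.1 + 107.8 = 125.9 °C.

126 °C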